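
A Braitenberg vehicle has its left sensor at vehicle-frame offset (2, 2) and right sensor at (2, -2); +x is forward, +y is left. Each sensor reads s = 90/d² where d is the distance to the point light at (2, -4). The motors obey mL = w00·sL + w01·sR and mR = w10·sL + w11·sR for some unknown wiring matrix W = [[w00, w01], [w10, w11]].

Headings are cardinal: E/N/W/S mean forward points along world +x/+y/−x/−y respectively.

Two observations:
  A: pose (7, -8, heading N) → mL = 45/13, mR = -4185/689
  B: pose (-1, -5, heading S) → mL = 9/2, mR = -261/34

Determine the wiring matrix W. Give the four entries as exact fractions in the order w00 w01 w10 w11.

1/2 0 -1 1/2

obs A: pose=(7,-8,N) → sL=90/13, sR=90/53, mL=45/13, mR=-4185/689
obs B: pose=(-1,-5,S) → sL=9, sR=45/17, mL=9/2, mR=-261/34
sensor matrix S = [[90/13, 90/53], [9, 45/17]]; det S = 35640/11713
solve [mL_A; mL_B] = S·[w00; w01] and [mR_A; mR_B] = S·[w10; w11]:
  w00 = 1/2, w01 = 0, w10 = -1, w11 = 1/2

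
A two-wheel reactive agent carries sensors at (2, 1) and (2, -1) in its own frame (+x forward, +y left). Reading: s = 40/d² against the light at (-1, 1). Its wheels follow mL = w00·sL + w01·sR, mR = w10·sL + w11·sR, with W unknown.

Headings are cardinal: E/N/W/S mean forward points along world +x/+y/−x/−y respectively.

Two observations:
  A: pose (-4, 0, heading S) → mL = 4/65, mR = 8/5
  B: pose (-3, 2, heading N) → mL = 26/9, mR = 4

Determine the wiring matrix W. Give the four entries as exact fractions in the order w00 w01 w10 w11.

-1/2 1 0 1

obs A: pose=(-4,0,S) → sL=40/13, sR=8/5, mL=4/65, mR=8/5
obs B: pose=(-3,2,N) → sL=20/9, sR=4, mL=26/9, mR=4
sensor matrix S = [[40/13, 8/5], [20/9, 4]]; det S = 1024/117
solve [mL_A; mL_B] = S·[w00; w01] and [mR_A; mR_B] = S·[w10; w11]:
  w00 = -1/2, w01 = 1, w10 = 0, w11 = 1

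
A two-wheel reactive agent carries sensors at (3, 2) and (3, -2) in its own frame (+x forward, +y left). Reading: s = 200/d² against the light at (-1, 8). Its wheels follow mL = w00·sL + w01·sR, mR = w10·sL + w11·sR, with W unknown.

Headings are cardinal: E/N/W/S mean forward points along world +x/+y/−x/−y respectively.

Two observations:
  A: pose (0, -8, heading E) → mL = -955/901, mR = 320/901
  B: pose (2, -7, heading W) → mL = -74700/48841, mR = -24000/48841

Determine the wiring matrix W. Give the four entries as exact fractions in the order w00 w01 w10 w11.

-1/2 -1 1 -1

obs A: pose=(0,-8,E) → sL=50/53, sR=10/17, mL=-955/901, mR=320/901
obs B: pose=(2,-7,W) → sL=200/289, sR=200/169, mL=-74700/48841, mR=-24000/48841
sensor matrix S = [[50/53, 10/17], [200/289, 200/169]]; det S = 31216000/44005741
solve [mL_A; mL_B] = S·[w00; w01] and [mR_A; mR_B] = S·[w10; w11]:
  w00 = -1/2, w01 = -1, w10 = 1, w11 = -1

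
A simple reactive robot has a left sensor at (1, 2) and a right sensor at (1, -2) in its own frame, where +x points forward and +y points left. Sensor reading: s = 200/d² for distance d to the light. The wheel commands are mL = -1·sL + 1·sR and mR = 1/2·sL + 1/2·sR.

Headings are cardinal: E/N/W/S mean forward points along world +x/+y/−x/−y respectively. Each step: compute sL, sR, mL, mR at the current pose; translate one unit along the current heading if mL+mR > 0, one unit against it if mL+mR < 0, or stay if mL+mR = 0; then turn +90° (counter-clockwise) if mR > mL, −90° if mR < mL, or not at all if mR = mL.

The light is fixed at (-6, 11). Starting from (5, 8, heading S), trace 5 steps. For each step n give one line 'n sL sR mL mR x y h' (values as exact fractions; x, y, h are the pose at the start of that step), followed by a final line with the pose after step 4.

n=0: pose=(5,8,S); sL=40/37, sR=200/97; mL=3520/3589, mR=5640/3589; mL+mR=9160/3589 → advance +1; mR−mL=2120/3589 → turn +1·90°
n=1: pose=(5,7,E); sL=50/37, sR=10/9; mL=-80/333, mR=410/333; mL+mR=110/111 → advance +1; mR−mL=490/333 → turn +1·90°
n=2: pose=(6,7,N); sL=200/109, sR=40/41; mL=-3840/4469, mR=6280/4469; mL+mR=2440/4469 → advance +1; mR−mL=10120/4469 → turn +1·90°
n=3: pose=(6,8,W); sL=100/73, sR=100/61; mL=1200/4453, mR=6700/4453; mL+mR=7900/4453 → advance +1; mR−mL=5500/4453 → turn +1·90°
n=4: pose=(5,8,S); sL=40/37, sR=200/97; mL=3520/3589, mR=5640/3589; mL+mR=9160/3589 → advance +1; mR−mL=2120/3589 → turn +1·90°

0 40/37 200/97 3520/3589 5640/3589 5 8 S
1 50/37 10/9 -80/333 410/333 5 7 E
2 200/109 40/41 -3840/4469 6280/4469 6 7 N
3 100/73 100/61 1200/4453 6700/4453 6 8 W
4 40/37 200/97 3520/3589 5640/3589 5 8 S
final 5 7 E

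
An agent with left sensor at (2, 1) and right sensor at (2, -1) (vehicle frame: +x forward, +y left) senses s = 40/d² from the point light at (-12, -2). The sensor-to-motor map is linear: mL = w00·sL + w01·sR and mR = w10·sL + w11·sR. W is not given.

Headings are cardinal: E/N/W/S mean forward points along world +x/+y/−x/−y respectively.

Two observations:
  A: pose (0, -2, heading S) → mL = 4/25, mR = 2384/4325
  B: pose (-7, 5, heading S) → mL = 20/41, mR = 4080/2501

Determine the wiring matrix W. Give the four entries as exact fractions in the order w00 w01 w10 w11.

obs A: pose=(0,-2,S) → sL=40/173, sR=8/25, mL=4/25, mR=2384/4325
obs B: pose=(-7,5,S) → sL=40/61, sR=40/41, mL=20/41, mR=4080/2501
sensor matrix S = [[40/173, 8/25], [40/61, 40/41]]; det S = 34048/2163365
solve [mL_A; mL_B] = S·[w00; w01] and [mR_A; mR_B] = S·[w10; w11]:
  w00 = 0, w01 = 1/2, w10 = 1, w11 = 1

0 1/2 1 1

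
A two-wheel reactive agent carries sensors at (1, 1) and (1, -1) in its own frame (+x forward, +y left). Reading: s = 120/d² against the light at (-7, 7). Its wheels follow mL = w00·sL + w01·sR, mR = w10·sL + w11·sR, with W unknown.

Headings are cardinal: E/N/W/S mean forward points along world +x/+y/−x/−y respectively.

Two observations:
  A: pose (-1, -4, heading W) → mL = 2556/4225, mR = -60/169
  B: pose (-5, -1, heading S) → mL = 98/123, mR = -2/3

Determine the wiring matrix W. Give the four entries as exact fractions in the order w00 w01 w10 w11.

obs A: pose=(-1,-4,W) → sL=120/169, sR=24/25, mL=2556/4225, mR=-60/169
obs B: pose=(-5,-1,S) → sL=4/3, sR=60/41, mL=98/123, mR=-2/3
sensor matrix S = [[120/169, 24/25], [4/3, 60/41]]; det S = -41728/173225
solve [mL_A; mL_B] = S·[w00; w01] and [mR_A; mR_B] = S·[w10; w11]:
  w00 = -1/2, w01 = 1, w10 = -1/2, w11 = 0

-1/2 1 -1/2 0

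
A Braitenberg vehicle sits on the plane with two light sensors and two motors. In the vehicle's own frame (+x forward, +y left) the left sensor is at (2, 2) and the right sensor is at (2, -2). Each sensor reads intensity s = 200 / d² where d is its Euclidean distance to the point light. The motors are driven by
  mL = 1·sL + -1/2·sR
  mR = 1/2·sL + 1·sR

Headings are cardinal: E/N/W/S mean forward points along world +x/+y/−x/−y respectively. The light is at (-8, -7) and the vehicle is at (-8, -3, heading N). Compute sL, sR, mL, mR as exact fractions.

left sensor world pos  = (-10, -1); dL² = 40
right sensor world pos = (-6, -1); dR² = 40
sL = 200/40 = 5
sR = 200/40 = 5
mL = 1·sL + -1/2·sR = 5/2
mR = 1/2·sL + 1·sR = 15/2

5 5 5/2 15/2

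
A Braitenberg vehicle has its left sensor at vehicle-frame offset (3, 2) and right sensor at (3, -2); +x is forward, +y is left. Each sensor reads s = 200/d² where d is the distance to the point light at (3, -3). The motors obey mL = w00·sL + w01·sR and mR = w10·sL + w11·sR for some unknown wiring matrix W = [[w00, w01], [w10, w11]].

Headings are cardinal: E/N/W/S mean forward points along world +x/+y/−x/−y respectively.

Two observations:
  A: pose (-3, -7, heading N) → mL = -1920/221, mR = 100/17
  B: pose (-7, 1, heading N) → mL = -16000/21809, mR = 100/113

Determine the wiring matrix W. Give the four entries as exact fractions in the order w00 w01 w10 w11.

obs A: pose=(-3,-7,N) → sL=40/13, sR=200/17, mL=-1920/221, mR=100/17
obs B: pose=(-7,1,N) → sL=200/193, sR=200/113, mL=-16000/21809, mR=100/113
sensor matrix S = [[40/13, 200/17], [200/193, 200/113]]; det S = -32512000/4819789
solve [mL_A; mL_B] = S·[w00; w01] and [mR_A; mR_B] = S·[w10; w11]:
  w00 = 1, w01 = -1, w10 = 0, w11 = 1/2

1 -1 0 1/2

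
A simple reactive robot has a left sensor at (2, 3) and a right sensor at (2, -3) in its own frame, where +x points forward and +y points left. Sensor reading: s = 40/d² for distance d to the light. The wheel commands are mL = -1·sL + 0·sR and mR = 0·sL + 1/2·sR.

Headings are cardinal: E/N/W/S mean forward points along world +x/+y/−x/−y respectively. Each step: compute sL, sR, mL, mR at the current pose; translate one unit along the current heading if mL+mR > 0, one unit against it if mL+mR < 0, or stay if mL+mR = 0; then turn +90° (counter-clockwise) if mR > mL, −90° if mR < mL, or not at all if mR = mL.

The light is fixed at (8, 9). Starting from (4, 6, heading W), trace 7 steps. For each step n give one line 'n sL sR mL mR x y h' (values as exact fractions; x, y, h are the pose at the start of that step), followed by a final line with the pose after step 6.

n=0: pose=(4,6,W); sL=5/9, sR=10/9; mL=-5/9, mR=5/9; mL+mR=0 → advance +0; mR−mL=10/9 → turn +1·90°
n=1: pose=(4,6,S); sL=20/13, sR=20/37; mL=-20/13, mR=10/37; mL+mR=-610/481 → advance -1; mR−mL=870/481 → turn +1·90°
n=2: pose=(4,7,E); sL=8, sR=40/29; mL=-8, mR=20/29; mL+mR=-212/29 → advance -1; mR−mL=252/29 → turn +1·90°
n=3: pose=(3,7,N); sL=5/8, sR=10; mL=-5/8, mR=5; mL+mR=35/8 → advance +1; mR−mL=45/8 → turn +1·90°
n=4: pose=(3,8,W); sL=8/13, sR=40/53; mL=-8/13, mR=20/53; mL+mR=-164/689 → advance -1; mR−mL=684/689 → turn +1·90°
n=5: pose=(4,8,S); sL=4, sR=20/29; mL=-4, mR=10/29; mL+mR=-106/29 → advance -1; mR−mL=126/29 → turn +1·90°
n=6: pose=(4,9,E); sL=40/13, sR=40/13; mL=-40/13, mR=20/13; mL+mR=-20/13 → advance -1; mR−mL=60/13 → turn +1·90°

0 5/9 10/9 -5/9 5/9 4 6 W
1 20/13 20/37 -20/13 10/37 4 6 S
2 8 40/29 -8 20/29 4 7 E
3 5/8 10 -5/8 5 3 7 N
4 8/13 40/53 -8/13 20/53 3 8 W
5 4 20/29 -4 10/29 4 8 S
6 40/13 40/13 -40/13 20/13 4 9 E
final 3 9 N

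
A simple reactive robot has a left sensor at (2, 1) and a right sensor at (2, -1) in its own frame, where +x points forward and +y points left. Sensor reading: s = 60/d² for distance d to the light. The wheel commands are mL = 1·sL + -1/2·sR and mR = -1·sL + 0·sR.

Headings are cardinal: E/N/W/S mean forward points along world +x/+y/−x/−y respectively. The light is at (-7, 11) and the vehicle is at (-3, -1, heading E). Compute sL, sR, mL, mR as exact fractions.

60/157 12/41 1518/6437 -60/157

left sensor world pos  = (-1, 0); dL² = 157
right sensor world pos = (-1, -2); dR² = 205
sL = 60/157 = 60/157
sR = 60/205 = 12/41
mL = 1·sL + -1/2·sR = 1518/6437
mR = -1·sL + 0·sR = -60/157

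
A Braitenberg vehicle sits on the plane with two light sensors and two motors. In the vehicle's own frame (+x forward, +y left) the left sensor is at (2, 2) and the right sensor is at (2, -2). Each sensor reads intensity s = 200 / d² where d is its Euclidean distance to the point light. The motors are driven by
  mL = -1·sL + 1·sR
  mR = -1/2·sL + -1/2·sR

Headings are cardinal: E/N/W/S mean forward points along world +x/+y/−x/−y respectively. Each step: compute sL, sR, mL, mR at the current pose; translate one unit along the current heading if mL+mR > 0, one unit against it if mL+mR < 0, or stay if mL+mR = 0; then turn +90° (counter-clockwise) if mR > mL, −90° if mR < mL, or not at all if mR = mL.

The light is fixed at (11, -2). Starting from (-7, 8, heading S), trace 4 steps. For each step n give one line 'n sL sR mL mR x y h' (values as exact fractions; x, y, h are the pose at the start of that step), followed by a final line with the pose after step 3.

n=0: pose=(-7,8,S); sL=5/8, sR=25/58; mL=-45/232, mR=-245/464; mL+mR=-335/464 → advance -1; mR−mL=-155/464 → turn -1·90°
n=1: pose=(-7,9,W); sL=200/481, sR=200/569; mL=-17600/273689, mR=-105000/273689; mL+mR=-122600/273689 → advance -1; mR−mL=-87400/273689 → turn -1·90°
n=2: pose=(-6,9,N); sL=20/53, sR=100/197; mL=1360/10441, mR=-4620/10441; mL+mR=-3260/10441 → advance -1; mR−mL=-5980/10441 → turn -1·90°
n=3: pose=(-6,8,E); sL=200/369, sR=200/289; mL=16000/106641, mR=-65800/106641; mL+mR=-16600/35547 → advance -1; mR−mL=-81800/106641 → turn -1·90°

0 5/8 25/58 -45/232 -245/464 -7 8 S
1 200/481 200/569 -17600/273689 -105000/273689 -7 9 W
2 20/53 100/197 1360/10441 -4620/10441 -6 9 N
3 200/369 200/289 16000/106641 -65800/106641 -6 8 E
final -7 8 S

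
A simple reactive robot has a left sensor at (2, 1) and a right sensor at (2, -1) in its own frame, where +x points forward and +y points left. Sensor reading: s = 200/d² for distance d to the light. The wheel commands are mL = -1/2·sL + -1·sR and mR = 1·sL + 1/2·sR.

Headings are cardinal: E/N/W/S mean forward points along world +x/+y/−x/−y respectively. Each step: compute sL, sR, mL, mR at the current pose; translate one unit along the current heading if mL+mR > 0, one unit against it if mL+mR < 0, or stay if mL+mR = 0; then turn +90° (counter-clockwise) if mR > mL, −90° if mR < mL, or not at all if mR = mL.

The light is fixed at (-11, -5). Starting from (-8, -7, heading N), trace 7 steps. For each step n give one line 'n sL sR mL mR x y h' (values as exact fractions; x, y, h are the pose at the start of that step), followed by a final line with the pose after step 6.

0 50 25/2 -75/2 225/4 -8 -7 N
1 40 200 -220 140 -8 -6 W
2 100/17 100/9 -2150/153 1750/153 -7 -6 S
3 200/37 200/37 -300/37 300/37 -7 -5 E
4 200/13 200/29 -5500/377 7100/377 -7 -5 N
5 50 25 -50 125/2 -7 -4 W
6 200/17 40 -780/17 540/17 -8 -4 S
final -8 -3 E

n=0: pose=(-8,-7,N); sL=50, sR=25/2; mL=-75/2, mR=225/4; mL+mR=75/4 → advance +1; mR−mL=375/4 → turn +1·90°
n=1: pose=(-8,-6,W); sL=40, sR=200; mL=-220, mR=140; mL+mR=-80 → advance -1; mR−mL=360 → turn +1·90°
n=2: pose=(-7,-6,S); sL=100/17, sR=100/9; mL=-2150/153, mR=1750/153; mL+mR=-400/153 → advance -1; mR−mL=1300/51 → turn +1·90°
n=3: pose=(-7,-5,E); sL=200/37, sR=200/37; mL=-300/37, mR=300/37; mL+mR=0 → advance +0; mR−mL=600/37 → turn +1·90°
n=4: pose=(-7,-5,N); sL=200/13, sR=200/29; mL=-5500/377, mR=7100/377; mL+mR=1600/377 → advance +1; mR−mL=12600/377 → turn +1·90°
n=5: pose=(-7,-4,W); sL=50, sR=25; mL=-50, mR=125/2; mL+mR=25/2 → advance +1; mR−mL=225/2 → turn +1·90°
n=6: pose=(-8,-4,S); sL=200/17, sR=40; mL=-780/17, mR=540/17; mL+mR=-240/17 → advance -1; mR−mL=1320/17 → turn +1·90°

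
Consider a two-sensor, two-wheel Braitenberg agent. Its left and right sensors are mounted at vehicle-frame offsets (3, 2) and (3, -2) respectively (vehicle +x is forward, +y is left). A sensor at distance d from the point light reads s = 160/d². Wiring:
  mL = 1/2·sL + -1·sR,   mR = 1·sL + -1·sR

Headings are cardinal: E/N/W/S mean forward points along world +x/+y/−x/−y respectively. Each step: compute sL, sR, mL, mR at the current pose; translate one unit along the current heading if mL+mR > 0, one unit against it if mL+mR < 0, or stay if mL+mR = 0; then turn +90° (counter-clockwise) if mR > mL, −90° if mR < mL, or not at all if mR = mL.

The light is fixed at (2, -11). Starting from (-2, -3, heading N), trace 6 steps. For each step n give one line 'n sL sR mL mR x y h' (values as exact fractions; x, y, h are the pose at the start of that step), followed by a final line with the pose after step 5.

0 160/157 32/25 -3024/3925 -1024/3925 -2 -3 N
1 80/37 16/13 -72/481 448/481 -2 -4 W
2 32/5 32/13 48/65 256/65 -3 -4 S
3 40/17 8 -116/17 -96/17 -3 -5 E
4 32/29 160/97 -3088/2813 -1536/2813 -4 -5 N
5 16/9 16/13 -40/117 64/117 -4 -6 W
final -5 -6 S

n=0: pose=(-2,-3,N); sL=160/157, sR=32/25; mL=-3024/3925, mR=-1024/3925; mL+mR=-4048/3925 → advance -1; mR−mL=80/157 → turn +1·90°
n=1: pose=(-2,-4,W); sL=80/37, sR=16/13; mL=-72/481, mR=448/481; mL+mR=376/481 → advance +1; mR−mL=40/37 → turn +1·90°
n=2: pose=(-3,-4,S); sL=32/5, sR=32/13; mL=48/65, mR=256/65; mL+mR=304/65 → advance +1; mR−mL=16/5 → turn +1·90°
n=3: pose=(-3,-5,E); sL=40/17, sR=8; mL=-116/17, mR=-96/17; mL+mR=-212/17 → advance -1; mR−mL=20/17 → turn +1·90°
n=4: pose=(-4,-5,N); sL=32/29, sR=160/97; mL=-3088/2813, mR=-1536/2813; mL+mR=-4624/2813 → advance -1; mR−mL=16/29 → turn +1·90°
n=5: pose=(-4,-6,W); sL=16/9, sR=16/13; mL=-40/117, mR=64/117; mL+mR=8/39 → advance +1; mR−mL=8/9 → turn +1·90°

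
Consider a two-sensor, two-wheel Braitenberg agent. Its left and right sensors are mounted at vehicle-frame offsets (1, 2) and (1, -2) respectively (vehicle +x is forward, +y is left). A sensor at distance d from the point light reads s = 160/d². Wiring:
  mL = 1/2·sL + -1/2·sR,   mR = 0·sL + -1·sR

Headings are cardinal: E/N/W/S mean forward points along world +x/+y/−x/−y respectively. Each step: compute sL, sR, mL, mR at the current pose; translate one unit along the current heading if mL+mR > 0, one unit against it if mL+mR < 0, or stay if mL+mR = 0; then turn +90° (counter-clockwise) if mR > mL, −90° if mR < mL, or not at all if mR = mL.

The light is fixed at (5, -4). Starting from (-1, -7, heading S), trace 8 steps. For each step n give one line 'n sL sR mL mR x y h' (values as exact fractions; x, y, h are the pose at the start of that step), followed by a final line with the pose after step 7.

n=0: pose=(-1,-7,S); sL=5, sR=2; mL=3/2, mR=-2; mL+mR=-1/2 → advance -1; mR−mL=-7/2 → turn -1·90°
n=1: pose=(-1,-6,W); sL=32/13, sR=160/49; mL=-256/637, mR=-160/49; mL+mR=-2336/637 → advance -1; mR−mL=-1824/637 → turn -1·90°
n=2: pose=(0,-6,N); sL=16/5, sR=16; mL=-32/5, mR=-16; mL+mR=-112/5 → advance -1; mR−mL=-48/5 → turn -1·90°
n=3: pose=(0,-7,E); sL=160/17, sR=160/41; mL=1920/697, mR=-160/41; mL+mR=-800/697 → advance -1; mR−mL=-4640/697 → turn -1·90°
n=4: pose=(-1,-7,S); sL=5, sR=2; mL=3/2, mR=-2; mL+mR=-1/2 → advance -1; mR−mL=-7/2 → turn -1·90°
n=5: pose=(-1,-6,W); sL=32/13, sR=160/49; mL=-256/637, mR=-160/49; mL+mR=-2336/637 → advance -1; mR−mL=-1824/637 → turn -1·90°
n=6: pose=(0,-6,N); sL=16/5, sR=16; mL=-32/5, mR=-16; mL+mR=-112/5 → advance -1; mR−mL=-48/5 → turn -1·90°
n=7: pose=(0,-7,E); sL=160/17, sR=160/41; mL=1920/697, mR=-160/41; mL+mR=-800/697 → advance -1; mR−mL=-4640/697 → turn -1·90°

0 5 2 3/2 -2 -1 -7 S
1 32/13 160/49 -256/637 -160/49 -1 -6 W
2 16/5 16 -32/5 -16 0 -6 N
3 160/17 160/41 1920/697 -160/41 0 -7 E
4 5 2 3/2 -2 -1 -7 S
5 32/13 160/49 -256/637 -160/49 -1 -6 W
6 16/5 16 -32/5 -16 0 -6 N
7 160/17 160/41 1920/697 -160/41 0 -7 E
final -1 -7 S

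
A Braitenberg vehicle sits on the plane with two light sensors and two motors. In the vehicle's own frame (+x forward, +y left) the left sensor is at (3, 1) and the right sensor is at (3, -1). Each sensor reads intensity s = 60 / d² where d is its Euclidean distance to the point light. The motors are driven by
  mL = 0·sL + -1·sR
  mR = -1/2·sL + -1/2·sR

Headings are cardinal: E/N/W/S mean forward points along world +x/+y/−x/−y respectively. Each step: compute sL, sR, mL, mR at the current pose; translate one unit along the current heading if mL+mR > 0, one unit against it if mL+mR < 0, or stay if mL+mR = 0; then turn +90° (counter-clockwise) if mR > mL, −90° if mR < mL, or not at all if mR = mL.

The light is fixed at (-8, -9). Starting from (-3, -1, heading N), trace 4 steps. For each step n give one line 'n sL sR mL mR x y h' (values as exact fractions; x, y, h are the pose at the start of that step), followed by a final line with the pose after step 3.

0 60/137 60/157 -60/157 -8820/21509 -3 -1 N
1 15/32 3/5 -3/5 -171/320 -3 -2 E
2 60/109 12/25 -12/25 -1404/2725 -4 -2 N
3 30/49 30/37 -30/37 -1290/1813 -4 -3 E
final -5 -3 N

n=0: pose=(-3,-1,N); sL=60/137, sR=60/157; mL=-60/157, mR=-8820/21509; mL+mR=-17040/21509 → advance -1; mR−mL=-600/21509 → turn -1·90°
n=1: pose=(-3,-2,E); sL=15/32, sR=3/5; mL=-3/5, mR=-171/320; mL+mR=-363/320 → advance -1; mR−mL=21/320 → turn +1·90°
n=2: pose=(-4,-2,N); sL=60/109, sR=12/25; mL=-12/25, mR=-1404/2725; mL+mR=-2712/2725 → advance -1; mR−mL=-96/2725 → turn -1·90°
n=3: pose=(-4,-3,E); sL=30/49, sR=30/37; mL=-30/37, mR=-1290/1813; mL+mR=-2760/1813 → advance -1; mR−mL=180/1813 → turn +1·90°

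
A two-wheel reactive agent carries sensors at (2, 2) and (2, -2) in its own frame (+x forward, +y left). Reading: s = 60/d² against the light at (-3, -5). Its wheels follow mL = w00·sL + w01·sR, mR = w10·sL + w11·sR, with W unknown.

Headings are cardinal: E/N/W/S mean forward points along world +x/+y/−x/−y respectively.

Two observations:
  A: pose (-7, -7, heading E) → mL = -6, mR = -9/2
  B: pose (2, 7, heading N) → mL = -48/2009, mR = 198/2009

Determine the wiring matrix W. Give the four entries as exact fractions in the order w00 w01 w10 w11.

-1/2 1/2 -1/2 1

obs A: pose=(-7,-7,E) → sL=15, sR=3, mL=-6, mR=-9/2
obs B: pose=(2,7,N) → sL=12/41, sR=12/49, mL=-48/2009, mR=198/2009
sensor matrix S = [[15, 3], [12/41, 12/49]]; det S = 5616/2009
solve [mL_A; mL_B] = S·[w00; w01] and [mR_A; mR_B] = S·[w10; w11]:
  w00 = -1/2, w01 = 1/2, w10 = -1/2, w11 = 1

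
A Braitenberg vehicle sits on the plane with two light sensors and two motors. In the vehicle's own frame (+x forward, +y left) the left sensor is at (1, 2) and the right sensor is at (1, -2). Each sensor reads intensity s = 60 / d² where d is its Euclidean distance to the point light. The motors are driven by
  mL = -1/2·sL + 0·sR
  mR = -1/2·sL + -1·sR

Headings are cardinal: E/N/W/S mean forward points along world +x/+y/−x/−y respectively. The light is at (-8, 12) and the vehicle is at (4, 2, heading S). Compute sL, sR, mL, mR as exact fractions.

left sensor world pos  = (6, 1); dL² = 317
right sensor world pos = (2, 1); dR² = 221
sL = 60/317 = 60/317
sR = 60/221 = 60/221
mL = -1/2·sL + 0·sR = -30/317
mR = -1/2·sL + -1·sR = -25650/70057

60/317 60/221 -30/317 -25650/70057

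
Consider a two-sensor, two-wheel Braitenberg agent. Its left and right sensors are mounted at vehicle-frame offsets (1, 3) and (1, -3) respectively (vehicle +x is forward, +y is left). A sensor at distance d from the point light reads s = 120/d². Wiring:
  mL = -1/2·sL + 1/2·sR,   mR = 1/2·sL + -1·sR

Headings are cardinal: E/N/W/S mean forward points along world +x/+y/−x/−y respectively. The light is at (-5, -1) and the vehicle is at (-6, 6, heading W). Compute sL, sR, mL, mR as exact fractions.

left sensor world pos  = (-7, 3); dL² = 20
right sensor world pos = (-7, 9); dR² = 104
sL = 120/20 = 6
sR = 120/104 = 15/13
mL = -1/2·sL + 1/2·sR = -63/26
mR = 1/2·sL + -1·sR = 24/13

6 15/13 -63/26 24/13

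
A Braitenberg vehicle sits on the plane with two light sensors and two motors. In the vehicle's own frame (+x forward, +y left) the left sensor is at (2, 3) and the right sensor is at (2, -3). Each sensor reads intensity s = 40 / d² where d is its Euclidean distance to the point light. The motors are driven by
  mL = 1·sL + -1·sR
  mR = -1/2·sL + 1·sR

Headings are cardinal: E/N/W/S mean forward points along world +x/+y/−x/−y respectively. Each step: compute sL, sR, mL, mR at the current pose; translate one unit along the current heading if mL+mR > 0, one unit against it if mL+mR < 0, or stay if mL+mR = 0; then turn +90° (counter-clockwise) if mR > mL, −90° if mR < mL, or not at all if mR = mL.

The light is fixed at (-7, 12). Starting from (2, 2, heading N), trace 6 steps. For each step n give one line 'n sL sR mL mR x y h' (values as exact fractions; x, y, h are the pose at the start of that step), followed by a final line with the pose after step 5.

n=0: pose=(2,2,N); sL=2/5, sR=5/26; mL=27/130, mR=-1/130; mL+mR=1/5 → advance +1; mR−mL=-14/65 → turn -1·90°
n=1: pose=(2,3,E); sL=40/157, sR=8/53; mL=864/8321, mR=196/8321; mL+mR=20/157 → advance +1; mR−mL=-668/8321 → turn -1·90°
n=2: pose=(3,3,S); sL=4/29, sR=4/17; mL=-48/493, mR=82/493; mL+mR=2/29 → advance +1; mR−mL=130/493 → turn +1·90°
n=3: pose=(3,2,E); sL=40/193, sR=40/313; mL=4800/60409, mR=1460/60409; mL+mR=20/193 → advance +1; mR−mL=-3340/60409 → turn -1·90°
n=4: pose=(4,2,S); sL=2/17, sR=5/26; mL=-33/442, mR=59/442; mL+mR=1/17 → advance +1; mR−mL=46/221 → turn +1·90°
n=5: pose=(4,1,E); sL=40/233, sR=8/73; mL=1056/17009, mR=404/17009; mL+mR=20/233 → advance +1; mR−mL=-652/17009 → turn -1·90°

0 2/5 5/26 27/130 -1/130 2 2 N
1 40/157 8/53 864/8321 196/8321 2 3 E
2 4/29 4/17 -48/493 82/493 3 3 S
3 40/193 40/313 4800/60409 1460/60409 3 2 E
4 2/17 5/26 -33/442 59/442 4 2 S
5 40/233 8/73 1056/17009 404/17009 4 1 E
final 5 1 S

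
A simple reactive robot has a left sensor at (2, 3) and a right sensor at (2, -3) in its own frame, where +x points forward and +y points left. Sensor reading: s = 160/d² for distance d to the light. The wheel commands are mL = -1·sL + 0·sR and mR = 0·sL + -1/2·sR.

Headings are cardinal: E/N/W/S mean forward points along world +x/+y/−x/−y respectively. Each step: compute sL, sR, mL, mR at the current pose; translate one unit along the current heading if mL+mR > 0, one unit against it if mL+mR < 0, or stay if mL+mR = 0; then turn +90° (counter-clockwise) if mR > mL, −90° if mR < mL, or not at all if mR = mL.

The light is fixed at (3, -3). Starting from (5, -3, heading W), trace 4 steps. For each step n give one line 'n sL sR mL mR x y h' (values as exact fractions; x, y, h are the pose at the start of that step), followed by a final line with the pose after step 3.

0 160/9 160/9 -160/9 -80/9 5 -3 W
1 4 40 -4 -20 6 -3 S
2 32 160/17 -32 -80/17 6 -2 W
3 16/5 80 -16/5 -40 7 -2 S
final 7 -1 W

n=0: pose=(5,-3,W); sL=160/9, sR=160/9; mL=-160/9, mR=-80/9; mL+mR=-80/3 → advance -1; mR−mL=80/9 → turn +1·90°
n=1: pose=(6,-3,S); sL=4, sR=40; mL=-4, mR=-20; mL+mR=-24 → advance -1; mR−mL=-16 → turn -1·90°
n=2: pose=(6,-2,W); sL=32, sR=160/17; mL=-32, mR=-80/17; mL+mR=-624/17 → advance -1; mR−mL=464/17 → turn +1·90°
n=3: pose=(7,-2,S); sL=16/5, sR=80; mL=-16/5, mR=-40; mL+mR=-216/5 → advance -1; mR−mL=-184/5 → turn -1·90°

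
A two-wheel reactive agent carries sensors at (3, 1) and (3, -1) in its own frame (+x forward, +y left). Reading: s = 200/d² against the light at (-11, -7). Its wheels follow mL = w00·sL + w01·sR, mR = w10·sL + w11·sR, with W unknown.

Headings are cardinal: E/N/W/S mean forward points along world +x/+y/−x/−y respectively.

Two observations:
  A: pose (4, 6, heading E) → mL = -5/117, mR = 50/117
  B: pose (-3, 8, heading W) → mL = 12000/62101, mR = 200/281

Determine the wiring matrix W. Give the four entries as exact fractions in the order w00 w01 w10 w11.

1 -1 0 1

obs A: pose=(4,6,E) → sL=5/13, sR=50/117, mL=-5/117, mR=50/117
obs B: pose=(-3,8,W) → sL=200/221, sR=200/281, mL=12000/62101, mR=200/281
sensor matrix S = [[5/13, 50/117], [200/221, 200/281]]; det S = -821000/7265817
solve [mL_A; mL_B] = S·[w00; w01] and [mR_A; mR_B] = S·[w10; w11]:
  w00 = 1, w01 = -1, w10 = 0, w11 = 1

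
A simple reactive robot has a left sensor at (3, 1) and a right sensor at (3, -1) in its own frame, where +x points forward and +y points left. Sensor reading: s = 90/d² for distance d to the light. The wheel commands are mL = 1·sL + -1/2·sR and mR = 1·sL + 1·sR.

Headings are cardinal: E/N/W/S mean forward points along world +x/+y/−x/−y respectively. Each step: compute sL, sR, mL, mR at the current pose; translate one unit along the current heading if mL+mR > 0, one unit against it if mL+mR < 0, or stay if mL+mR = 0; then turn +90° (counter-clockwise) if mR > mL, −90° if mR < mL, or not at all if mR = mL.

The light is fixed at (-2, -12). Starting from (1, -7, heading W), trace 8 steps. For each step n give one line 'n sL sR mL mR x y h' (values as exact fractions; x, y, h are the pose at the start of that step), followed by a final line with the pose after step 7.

n=0: pose=(1,-7,W); sL=45/8, sR=5/2; mL=35/8, mR=65/8; mL+mR=25/2 → advance +1; mR−mL=15/4 → turn +1·90°
n=1: pose=(0,-7,S); sL=90/13, sR=18; mL=-27/13, mR=324/13; mL+mR=297/13 → advance +1; mR−mL=27 → turn +1·90°
n=2: pose=(0,-8,E); sL=9/5, sR=45/17; mL=81/170, mR=378/85; mL+mR=837/170 → advance +1; mR−mL=135/34 → turn +1·90°
n=3: pose=(1,-8,N); sL=90/53, sR=18/13; mL=693/689, mR=2124/689; mL+mR=2817/689 → advance +1; mR−mL=27/13 → turn +1·90°
n=4: pose=(1,-7,W); sL=45/8, sR=5/2; mL=35/8, mR=65/8; mL+mR=25/2 → advance +1; mR−mL=15/4 → turn +1·90°
n=5: pose=(0,-7,S); sL=90/13, sR=18; mL=-27/13, mR=324/13; mL+mR=297/13 → advance +1; mR−mL=27 → turn +1·90°
n=6: pose=(0,-8,E); sL=9/5, sR=45/17; mL=81/170, mR=378/85; mL+mR=837/170 → advance +1; mR−mL=135/34 → turn +1·90°
n=7: pose=(1,-8,N); sL=90/53, sR=18/13; mL=693/689, mR=2124/689; mL+mR=2817/689 → advance +1; mR−mL=27/13 → turn +1·90°

0 45/8 5/2 35/8 65/8 1 -7 W
1 90/13 18 -27/13 324/13 0 -7 S
2 9/5 45/17 81/170 378/85 0 -8 E
3 90/53 18/13 693/689 2124/689 1 -8 N
4 45/8 5/2 35/8 65/8 1 -7 W
5 90/13 18 -27/13 324/13 0 -7 S
6 9/5 45/17 81/170 378/85 0 -8 E
7 90/53 18/13 693/689 2124/689 1 -8 N
final 1 -7 W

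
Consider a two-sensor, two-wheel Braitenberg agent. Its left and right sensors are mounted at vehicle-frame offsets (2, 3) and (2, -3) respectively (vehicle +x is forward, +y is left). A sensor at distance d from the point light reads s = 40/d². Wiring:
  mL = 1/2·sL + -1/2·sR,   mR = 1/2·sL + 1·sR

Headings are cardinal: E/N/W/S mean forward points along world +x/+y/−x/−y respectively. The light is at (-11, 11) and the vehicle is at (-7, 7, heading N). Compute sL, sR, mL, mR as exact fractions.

8 40/53 192/53 252/53

left sensor world pos  = (-10, 9); dL² = 5
right sensor world pos = (-4, 9); dR² = 53
sL = 40/5 = 8
sR = 40/53 = 40/53
mL = 1/2·sL + -1/2·sR = 192/53
mR = 1/2·sL + 1·sR = 252/53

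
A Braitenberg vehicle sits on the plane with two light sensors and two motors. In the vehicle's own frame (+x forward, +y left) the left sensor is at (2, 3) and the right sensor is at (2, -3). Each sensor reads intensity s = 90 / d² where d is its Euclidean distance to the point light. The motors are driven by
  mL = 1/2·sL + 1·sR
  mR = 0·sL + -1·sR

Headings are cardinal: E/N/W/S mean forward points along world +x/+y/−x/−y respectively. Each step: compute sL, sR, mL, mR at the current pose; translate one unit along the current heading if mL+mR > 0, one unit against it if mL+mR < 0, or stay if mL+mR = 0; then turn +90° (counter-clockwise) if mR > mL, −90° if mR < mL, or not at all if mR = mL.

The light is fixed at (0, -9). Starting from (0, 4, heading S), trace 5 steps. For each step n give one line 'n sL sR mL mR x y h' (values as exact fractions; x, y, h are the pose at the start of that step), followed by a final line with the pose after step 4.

0 9/13 9/13 27/26 -9/13 0 4 S
1 18/17 90/229 3591/3893 -90/229 0 3 W
2 45/106 9/20 351/530 -9/20 -1 3 N
3 90/257 90/101 27675/25957 -90/101 -1 4 E
4 9/13 9/13 27/26 -9/13 0 4 S
final 0 3 W

n=0: pose=(0,4,S); sL=9/13, sR=9/13; mL=27/26, mR=-9/13; mL+mR=9/26 → advance +1; mR−mL=-45/26 → turn -1·90°
n=1: pose=(0,3,W); sL=18/17, sR=90/229; mL=3591/3893, mR=-90/229; mL+mR=9/17 → advance +1; mR−mL=-5121/3893 → turn -1·90°
n=2: pose=(-1,3,N); sL=45/106, sR=9/20; mL=351/530, mR=-9/20; mL+mR=45/212 → advance +1; mR−mL=-1179/1060 → turn -1·90°
n=3: pose=(-1,4,E); sL=90/257, sR=90/101; mL=27675/25957, mR=-90/101; mL+mR=45/257 → advance +1; mR−mL=-50805/25957 → turn -1·90°
n=4: pose=(0,4,S); sL=9/13, sR=9/13; mL=27/26, mR=-9/13; mL+mR=9/26 → advance +1; mR−mL=-45/26 → turn -1·90°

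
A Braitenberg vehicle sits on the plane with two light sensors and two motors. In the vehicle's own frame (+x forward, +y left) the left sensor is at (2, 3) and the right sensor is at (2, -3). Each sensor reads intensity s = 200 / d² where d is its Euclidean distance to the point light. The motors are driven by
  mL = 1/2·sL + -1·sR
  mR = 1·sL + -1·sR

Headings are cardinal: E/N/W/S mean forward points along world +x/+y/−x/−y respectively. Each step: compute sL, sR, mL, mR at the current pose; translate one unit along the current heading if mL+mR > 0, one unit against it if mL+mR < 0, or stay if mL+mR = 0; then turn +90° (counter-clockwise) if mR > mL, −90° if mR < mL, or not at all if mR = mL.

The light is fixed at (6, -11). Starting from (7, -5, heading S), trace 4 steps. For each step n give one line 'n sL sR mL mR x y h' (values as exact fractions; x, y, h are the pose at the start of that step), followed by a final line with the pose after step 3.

0 25/4 10 -55/8 -15/4 7 -5 S
1 200/109 8 -772/109 -672/109 7 -4 E
2 20/9 20/9 -10/9 0 6 -4 N
3 200/13 40/17 1180/221 2880/221 6 -5 W
final 5 -5 S

n=0: pose=(7,-5,S); sL=25/4, sR=10; mL=-55/8, mR=-15/4; mL+mR=-85/8 → advance -1; mR−mL=25/8 → turn +1·90°
n=1: pose=(7,-4,E); sL=200/109, sR=8; mL=-772/109, mR=-672/109; mL+mR=-1444/109 → advance -1; mR−mL=100/109 → turn +1·90°
n=2: pose=(6,-4,N); sL=20/9, sR=20/9; mL=-10/9, mR=0; mL+mR=-10/9 → advance -1; mR−mL=10/9 → turn +1·90°
n=3: pose=(6,-5,W); sL=200/13, sR=40/17; mL=1180/221, mR=2880/221; mL+mR=4060/221 → advance +1; mR−mL=100/13 → turn +1·90°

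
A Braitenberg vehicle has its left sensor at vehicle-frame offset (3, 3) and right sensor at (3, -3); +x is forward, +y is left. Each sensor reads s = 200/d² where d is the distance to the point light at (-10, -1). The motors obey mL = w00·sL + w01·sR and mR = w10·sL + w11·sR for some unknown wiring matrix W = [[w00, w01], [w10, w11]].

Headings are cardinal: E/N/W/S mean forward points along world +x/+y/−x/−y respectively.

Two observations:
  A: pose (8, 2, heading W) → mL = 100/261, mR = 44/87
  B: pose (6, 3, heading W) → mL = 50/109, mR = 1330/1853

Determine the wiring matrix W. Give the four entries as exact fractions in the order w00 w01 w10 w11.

0 1/2 1 -1/2

obs A: pose=(8,2,W) → sL=8/9, sR=200/261, mL=100/261, mR=44/87
obs B: pose=(6,3,W) → sL=20/17, sR=100/109, mL=50/109, mR=1330/1853
sensor matrix S = [[8/9, 200/261], [20/17, 100/109]]; det S = -41600/483633
solve [mL_A; mL_B] = S·[w00; w01] and [mR_A; mR_B] = S·[w10; w11]:
  w00 = 0, w01 = 1/2, w10 = 1, w11 = -1/2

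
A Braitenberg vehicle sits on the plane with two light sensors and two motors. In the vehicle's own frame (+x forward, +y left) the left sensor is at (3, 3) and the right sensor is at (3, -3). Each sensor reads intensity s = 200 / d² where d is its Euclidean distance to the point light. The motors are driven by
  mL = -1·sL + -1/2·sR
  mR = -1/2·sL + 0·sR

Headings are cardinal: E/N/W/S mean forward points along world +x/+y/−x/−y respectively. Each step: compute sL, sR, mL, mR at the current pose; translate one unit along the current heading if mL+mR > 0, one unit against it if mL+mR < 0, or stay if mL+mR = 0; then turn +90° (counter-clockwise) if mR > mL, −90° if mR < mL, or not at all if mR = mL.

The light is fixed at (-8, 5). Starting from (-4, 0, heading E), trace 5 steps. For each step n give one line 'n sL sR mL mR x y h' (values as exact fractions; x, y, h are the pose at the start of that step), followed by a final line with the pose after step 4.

0 200/53 200/113 -27900/5989 -100/53 -4 0 E
1 50 5 -105/2 -25 -5 0 N
2 200/81 200/9 -1100/81 -100/81 -5 -1 W
3 20/13 100/41 -1470/533 -10/13 -4 -1 S
4 200/53 200/113 -27900/5989 -100/53 -4 0 E
final -5 0 N

n=0: pose=(-4,0,E); sL=200/53, sR=200/113; mL=-27900/5989, mR=-100/53; mL+mR=-39200/5989 → advance -1; mR−mL=16600/5989 → turn +1·90°
n=1: pose=(-5,0,N); sL=50, sR=5; mL=-105/2, mR=-25; mL+mR=-155/2 → advance -1; mR−mL=55/2 → turn +1·90°
n=2: pose=(-5,-1,W); sL=200/81, sR=200/9; mL=-1100/81, mR=-100/81; mL+mR=-400/27 → advance -1; mR−mL=1000/81 → turn +1·90°
n=3: pose=(-4,-1,S); sL=20/13, sR=100/41; mL=-1470/533, mR=-10/13; mL+mR=-1880/533 → advance -1; mR−mL=1060/533 → turn +1·90°
n=4: pose=(-4,0,E); sL=200/53, sR=200/113; mL=-27900/5989, mR=-100/53; mL+mR=-39200/5989 → advance -1; mR−mL=16600/5989 → turn +1·90°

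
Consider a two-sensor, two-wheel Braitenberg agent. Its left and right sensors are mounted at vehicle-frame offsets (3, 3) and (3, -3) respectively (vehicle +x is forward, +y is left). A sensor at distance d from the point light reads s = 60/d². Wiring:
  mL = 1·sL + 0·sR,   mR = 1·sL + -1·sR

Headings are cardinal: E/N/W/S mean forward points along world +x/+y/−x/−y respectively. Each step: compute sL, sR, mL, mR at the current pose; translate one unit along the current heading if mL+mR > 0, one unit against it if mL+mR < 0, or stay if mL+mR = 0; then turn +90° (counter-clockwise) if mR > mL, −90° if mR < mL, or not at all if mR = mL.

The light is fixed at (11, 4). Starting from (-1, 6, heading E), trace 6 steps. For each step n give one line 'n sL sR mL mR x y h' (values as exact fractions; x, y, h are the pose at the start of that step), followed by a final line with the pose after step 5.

0 30/53 30/41 30/53 -360/2173 -1 6 E
1 12/13 60/197 12/13 1584/2561 0 6 S
2 3/10 15/53 3/10 9/530 0 5 W
3 60/241 60/97 60/241 -8640/23377 -1 5 N
4 2/3 2/3 2/3 0 -1 4 E
5 60/73 12/41 60/73 1584/2993 0 4 S
final 0 3 W

n=0: pose=(-1,6,E); sL=30/53, sR=30/41; mL=30/53, mR=-360/2173; mL+mR=870/2173 → advance +1; mR−mL=-30/41 → turn -1·90°
n=1: pose=(0,6,S); sL=12/13, sR=60/197; mL=12/13, mR=1584/2561; mL+mR=3948/2561 → advance +1; mR−mL=-60/197 → turn -1·90°
n=2: pose=(0,5,W); sL=3/10, sR=15/53; mL=3/10, mR=9/530; mL+mR=84/265 → advance +1; mR−mL=-15/53 → turn -1·90°
n=3: pose=(-1,5,N); sL=60/241, sR=60/97; mL=60/241, mR=-8640/23377; mL+mR=-2820/23377 → advance -1; mR−mL=-60/97 → turn -1·90°
n=4: pose=(-1,4,E); sL=2/3, sR=2/3; mL=2/3, mR=0; mL+mR=2/3 → advance +1; mR−mL=-2/3 → turn -1·90°
n=5: pose=(0,4,S); sL=60/73, sR=12/41; mL=60/73, mR=1584/2993; mL+mR=4044/2993 → advance +1; mR−mL=-12/41 → turn -1·90°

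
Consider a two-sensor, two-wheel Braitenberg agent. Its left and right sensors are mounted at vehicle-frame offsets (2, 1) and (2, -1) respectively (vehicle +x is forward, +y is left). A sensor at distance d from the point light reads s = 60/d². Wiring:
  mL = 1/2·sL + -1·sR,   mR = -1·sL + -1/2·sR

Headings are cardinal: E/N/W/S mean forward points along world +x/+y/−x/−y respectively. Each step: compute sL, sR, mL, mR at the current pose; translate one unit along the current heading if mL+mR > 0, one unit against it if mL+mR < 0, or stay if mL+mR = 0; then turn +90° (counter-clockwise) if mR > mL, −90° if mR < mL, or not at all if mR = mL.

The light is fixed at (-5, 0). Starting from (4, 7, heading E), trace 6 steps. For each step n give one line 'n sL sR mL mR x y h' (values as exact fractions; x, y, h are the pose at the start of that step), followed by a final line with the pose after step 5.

0 12/37 60/157 -1278/5809 -2994/5809 4 7 E
1 30/53 30/37 -1035/1961 -1905/1961 3 7 S
2 12/17 20/39 -106/663 -638/663 3 8 W
3 15/41 3/10 -24/205 -423/820 4 8 N
4 12/37 60/157 -1278/5809 -2994/5809 4 7 E
5 30/53 30/37 -1035/1961 -1905/1961 3 7 S
final 3 8 W

n=0: pose=(4,7,E); sL=12/37, sR=60/157; mL=-1278/5809, mR=-2994/5809; mL+mR=-4272/5809 → advance -1; mR−mL=-1716/5809 → turn -1·90°
n=1: pose=(3,7,S); sL=30/53, sR=30/37; mL=-1035/1961, mR=-1905/1961; mL+mR=-2940/1961 → advance -1; mR−mL=-870/1961 → turn -1·90°
n=2: pose=(3,8,W); sL=12/17, sR=20/39; mL=-106/663, mR=-638/663; mL+mR=-248/221 → advance -1; mR−mL=-532/663 → turn -1·90°
n=3: pose=(4,8,N); sL=15/41, sR=3/10; mL=-24/205, mR=-423/820; mL+mR=-519/820 → advance -1; mR−mL=-327/820 → turn -1·90°
n=4: pose=(4,7,E); sL=12/37, sR=60/157; mL=-1278/5809, mR=-2994/5809; mL+mR=-4272/5809 → advance -1; mR−mL=-1716/5809 → turn -1·90°
n=5: pose=(3,7,S); sL=30/53, sR=30/37; mL=-1035/1961, mR=-1905/1961; mL+mR=-2940/1961 → advance -1; mR−mL=-870/1961 → turn -1·90°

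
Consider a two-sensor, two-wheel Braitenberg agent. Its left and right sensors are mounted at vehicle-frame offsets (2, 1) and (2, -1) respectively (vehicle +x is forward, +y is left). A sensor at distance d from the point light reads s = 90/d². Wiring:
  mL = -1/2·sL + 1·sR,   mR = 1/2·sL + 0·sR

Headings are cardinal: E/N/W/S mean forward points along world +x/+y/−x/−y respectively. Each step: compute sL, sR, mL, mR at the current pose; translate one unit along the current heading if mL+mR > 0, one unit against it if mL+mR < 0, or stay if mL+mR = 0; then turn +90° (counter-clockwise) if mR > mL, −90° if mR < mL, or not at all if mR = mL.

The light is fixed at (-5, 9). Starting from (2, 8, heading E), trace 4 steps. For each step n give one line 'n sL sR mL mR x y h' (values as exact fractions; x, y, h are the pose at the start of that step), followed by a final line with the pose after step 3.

0 10/9 18/17 77/153 5/9 2 8 E
1 9/5 45/41 81/410 9/10 3 8 N
2 90/37 90/37 45/37 45/37 3 9 W
3 45/13 45/13 45/26 45/26 2 9 W
final 1 9 W

n=0: pose=(2,8,E); sL=10/9, sR=18/17; mL=77/153, mR=5/9; mL+mR=18/17 → advance +1; mR−mL=8/153 → turn +1·90°
n=1: pose=(3,8,N); sL=9/5, sR=45/41; mL=81/410, mR=9/10; mL+mR=45/41 → advance +1; mR−mL=144/205 → turn +1·90°
n=2: pose=(3,9,W); sL=90/37, sR=90/37; mL=45/37, mR=45/37; mL+mR=90/37 → advance +1; mR−mL=0 → turn +0·90°
n=3: pose=(2,9,W); sL=45/13, sR=45/13; mL=45/26, mR=45/26; mL+mR=45/13 → advance +1; mR−mL=0 → turn +0·90°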